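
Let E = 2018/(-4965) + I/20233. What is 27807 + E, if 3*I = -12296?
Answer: 931114102947/33485615 ≈ 27806.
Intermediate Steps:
I = -12296/3 (I = (⅓)*(-12296) = -12296/3 ≈ -4098.7)
E = -20393358/33485615 (E = 2018/(-4965) - 12296/3/20233 = 2018*(-1/4965) - 12296/3*1/20233 = -2018/4965 - 12296/60699 = -20393358/33485615 ≈ -0.60902)
27807 + E = 27807 - 20393358/33485615 = 931114102947/33485615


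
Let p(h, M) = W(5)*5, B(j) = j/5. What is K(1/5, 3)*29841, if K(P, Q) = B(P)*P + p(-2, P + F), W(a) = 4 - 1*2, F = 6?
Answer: 37331091/125 ≈ 2.9865e+5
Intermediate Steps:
W(a) = 2 (W(a) = 4 - 2 = 2)
B(j) = j/5 (B(j) = j*(⅕) = j/5)
p(h, M) = 10 (p(h, M) = 2*5 = 10)
K(P, Q) = 10 + P²/5 (K(P, Q) = (P/5)*P + 10 = P²/5 + 10 = 10 + P²/5)
K(1/5, 3)*29841 = (10 + (1/5)²/5)*29841 = (10 + (1*(⅕))²/5)*29841 = (10 + (⅕)²/5)*29841 = (10 + (⅕)*(1/25))*29841 = (10 + 1/125)*29841 = (1251/125)*29841 = 37331091/125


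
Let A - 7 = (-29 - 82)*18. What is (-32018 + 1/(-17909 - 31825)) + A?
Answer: -1691403607/49734 ≈ -34009.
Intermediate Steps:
A = -1991 (A = 7 + (-29 - 82)*18 = 7 - 111*18 = 7 - 1998 = -1991)
(-32018 + 1/(-17909 - 31825)) + A = (-32018 + 1/(-17909 - 31825)) - 1991 = (-32018 + 1/(-49734)) - 1991 = (-32018 - 1/49734) - 1991 = -1592383213/49734 - 1991 = -1691403607/49734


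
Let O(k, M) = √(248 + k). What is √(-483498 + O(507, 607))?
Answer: √(-483498 + √755) ≈ 695.32*I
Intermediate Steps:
√(-483498 + O(507, 607)) = √(-483498 + √(248 + 507)) = √(-483498 + √755)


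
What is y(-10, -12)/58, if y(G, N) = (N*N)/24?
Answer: 3/29 ≈ 0.10345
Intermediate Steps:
y(G, N) = N²/24 (y(G, N) = N²*(1/24) = N²/24)
y(-10, -12)/58 = ((1/24)*(-12)²)/58 = ((1/24)*144)*(1/58) = 6*(1/58) = 3/29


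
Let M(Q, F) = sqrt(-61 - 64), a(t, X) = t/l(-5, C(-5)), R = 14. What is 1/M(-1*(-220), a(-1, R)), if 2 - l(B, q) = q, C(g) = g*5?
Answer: -I*sqrt(5)/25 ≈ -0.089443*I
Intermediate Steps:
C(g) = 5*g
l(B, q) = 2 - q
a(t, X) = t/27 (a(t, X) = t/(2 - 5*(-5)) = t/(2 - 1*(-25)) = t/(2 + 25) = t/27)
M(Q, F) = 5*I*sqrt(5) (M(Q, F) = sqrt(-125) = 5*I*sqrt(5))
1/M(-1*(-220), a(-1, R)) = 1/(5*I*sqrt(5)) = -I*sqrt(5)/25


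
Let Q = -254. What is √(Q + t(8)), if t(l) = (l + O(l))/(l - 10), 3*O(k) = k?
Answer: I*√2334/3 ≈ 16.104*I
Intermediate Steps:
O(k) = k/3
t(l) = 4*l/(3*(-10 + l)) (t(l) = (l + l/3)/(l - 10) = (4*l/3)/(-10 + l) = 4*l/(3*(-10 + l)))
√(Q + t(8)) = √(-254 + (4/3)*8/(-10 + 8)) = √(-254 + (4/3)*8/(-2)) = √(-254 + (4/3)*8*(-½)) = √(-254 - 16/3) = √(-778/3) = I*√2334/3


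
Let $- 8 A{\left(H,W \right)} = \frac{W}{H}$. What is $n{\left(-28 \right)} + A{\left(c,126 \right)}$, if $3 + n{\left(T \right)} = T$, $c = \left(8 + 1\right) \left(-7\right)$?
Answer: $- \frac{123}{4} \approx -30.75$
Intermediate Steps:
$c = -63$ ($c = 9 \left(-7\right) = -63$)
$n{\left(T \right)} = -3 + T$
$A{\left(H,W \right)} = - \frac{W}{8 H}$ ($A{\left(H,W \right)} = - \frac{W \frac{1}{H}}{8} = - \frac{W}{8 H}$)
$n{\left(-28 \right)} + A{\left(c,126 \right)} = \left(-3 - 28\right) - \frac{63}{4 \left(-63\right)} = -31 - \frac{63}{4} \left(- \frac{1}{63}\right) = -31 + \frac{1}{4} = - \frac{123}{4}$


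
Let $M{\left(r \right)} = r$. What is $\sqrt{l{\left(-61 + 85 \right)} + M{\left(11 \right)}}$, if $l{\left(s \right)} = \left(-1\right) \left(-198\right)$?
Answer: $\sqrt{209} \approx 14.457$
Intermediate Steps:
$l{\left(s \right)} = 198$
$\sqrt{l{\left(-61 + 85 \right)} + M{\left(11 \right)}} = \sqrt{198 + 11} = \sqrt{209}$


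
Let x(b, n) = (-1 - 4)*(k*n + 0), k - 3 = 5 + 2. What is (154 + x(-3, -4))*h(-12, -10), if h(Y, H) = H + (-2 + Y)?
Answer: -8496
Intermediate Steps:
k = 10 (k = 3 + (5 + 2) = 3 + 7 = 10)
h(Y, H) = -2 + H + Y
x(b, n) = -50*n (x(b, n) = (-1 - 4)*(10*n + 0) = -50*n)
(154 + x(-3, -4))*h(-12, -10) = (154 - 50*(-4))*(-2 - 10 - 12) = (154 + 200)*(-24) = 354*(-24) = -8496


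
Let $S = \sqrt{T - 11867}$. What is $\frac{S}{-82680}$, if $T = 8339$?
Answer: $- \frac{7 i \sqrt{2}}{13780} \approx - 0.0007184 i$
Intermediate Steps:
$S = 42 i \sqrt{2}$ ($S = \sqrt{8339 - 11867} = \sqrt{-3528} = 42 i \sqrt{2} \approx 59.397 i$)
$\frac{S}{-82680} = \frac{42 i \sqrt{2}}{-82680} = 42 i \sqrt{2} \left(- \frac{1}{82680}\right) = - \frac{7 i \sqrt{2}}{13780}$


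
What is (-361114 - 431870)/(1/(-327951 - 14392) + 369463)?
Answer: -11311355063/5270127992 ≈ -2.1463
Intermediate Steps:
(-361114 - 431870)/(1/(-327951 - 14392) + 369463) = -792984/(1/(-342343) + 369463) = -792984/(-1/342343 + 369463) = -792984/126483071808/342343 = -792984*342343/126483071808 = -11311355063/5270127992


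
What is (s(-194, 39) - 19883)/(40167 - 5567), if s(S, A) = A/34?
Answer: -675983/1176400 ≈ -0.57462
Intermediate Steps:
s(S, A) = A/34 (s(S, A) = A*(1/34) = A/34)
(s(-194, 39) - 19883)/(40167 - 5567) = ((1/34)*39 - 19883)/(40167 - 5567) = (39/34 - 19883)/34600 = -675983/34*1/34600 = -675983/1176400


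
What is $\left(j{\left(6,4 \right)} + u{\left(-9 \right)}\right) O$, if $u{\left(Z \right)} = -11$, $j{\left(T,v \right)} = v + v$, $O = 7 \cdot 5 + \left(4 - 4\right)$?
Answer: $-105$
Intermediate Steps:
$O = 35$ ($O = 35 + 0 = 35$)
$j{\left(T,v \right)} = 2 v$
$\left(j{\left(6,4 \right)} + u{\left(-9 \right)}\right) O = \left(2 \cdot 4 - 11\right) 35 = \left(8 - 11\right) 35 = \left(-3\right) 35 = -105$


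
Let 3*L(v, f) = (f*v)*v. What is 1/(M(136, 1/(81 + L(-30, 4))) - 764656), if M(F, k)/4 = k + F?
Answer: -1281/978827468 ≈ -1.3087e-6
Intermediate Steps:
L(v, f) = f*v**2/3 (L(v, f) = ((f*v)*v)/3 = (f*v**2)/3 = f*v**2/3)
M(F, k) = 4*F + 4*k (M(F, k) = 4*(k + F) = 4*(F + k) = 4*F + 4*k)
1/(M(136, 1/(81 + L(-30, 4))) - 764656) = 1/((4*136 + 4/(81 + (1/3)*4*(-30)**2)) - 764656) = 1/((544 + 4/(81 + (1/3)*4*900)) - 764656) = 1/((544 + 4/(81 + 1200)) - 764656) = 1/((544 + 4/1281) - 764656) = 1/(696868/1281 - 764656) = 1/(-978827468/1281) = -1281/978827468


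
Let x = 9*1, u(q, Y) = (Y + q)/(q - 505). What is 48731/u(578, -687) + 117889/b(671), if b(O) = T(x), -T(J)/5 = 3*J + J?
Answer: -653175241/19620 ≈ -33291.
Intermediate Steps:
u(q, Y) = (Y + q)/(-505 + q)
x = 9
T(J) = -20*J (T(J) = -5*(3*J + J) = -20*J)
b(O) = -180 (b(O) = -20*9 = -180)
48731/u(578, -687) + 117889/b(671) = 48731/(((-687 + 578)/(-505 + 578))) + 117889/(-180) = 48731/((-109/73)) + 117889*(-1/180) = 48731/(((1/73)*(-109))) - 117889/180 = 48731/(-109/73) - 117889/180 = 48731*(-73/109) - 117889/180 = -3557363/109 - 117889/180 = -653175241/19620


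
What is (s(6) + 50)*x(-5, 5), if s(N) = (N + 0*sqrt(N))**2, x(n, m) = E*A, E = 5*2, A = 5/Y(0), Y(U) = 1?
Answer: 4300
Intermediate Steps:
A = 5 (A = 5/1 = 5*1 = 5)
E = 10
x(n, m) = 50 (x(n, m) = 10*5 = 50)
s(N) = N**2 (s(N) = (N + 0)**2 = N**2)
(s(6) + 50)*x(-5, 5) = (6**2 + 50)*50 = (36 + 50)*50 = 86*50 = 4300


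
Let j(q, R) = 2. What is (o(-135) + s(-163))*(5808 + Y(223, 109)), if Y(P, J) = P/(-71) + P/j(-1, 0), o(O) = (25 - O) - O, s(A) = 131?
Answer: 2520369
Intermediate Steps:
o(O) = 25 - 2*O
Y(P, J) = 69*P/142 (Y(P, J) = P/(-71) + P/2 = P*(-1/71) + P*(½) = -P/71 + P/2 = 69*P/142)
(o(-135) + s(-163))*(5808 + Y(223, 109)) = ((25 - 2*(-135)) + 131)*(5808 + (69/142)*223) = ((25 + 270) + 131)*(5808 + 15387/142) = (295 + 131)*(840123/142) = 426*(840123/142) = 2520369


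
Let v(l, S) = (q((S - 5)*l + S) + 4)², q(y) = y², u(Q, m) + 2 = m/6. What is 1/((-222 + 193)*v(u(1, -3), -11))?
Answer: -1/20706725 ≈ -4.8293e-8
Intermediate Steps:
u(Q, m) = -2 + m/6
v(l, S) = (4 + (S + l*(-5 + S))²)² (v(l, S) = (((S - 5)*l + S)² + 4)² = (((-5 + S)*l + S)² + 4)² = ((l*(-5 + S) + S)² + 4)² = ((S + l*(-5 + S))² + 4)² = (4 + (S + l*(-5 + S))²)²)
1/((-222 + 193)*v(u(1, -3), -11)) = 1/((-222 + 193)*(4 + (-11 - 5*(-2 + (⅙)*(-3)) - 11*(-2 + (⅙)*(-3)))²)²) = 1/(-29*(4 + (-11 - 5*(-2 - ½) - 11*(-2 - ½))²)²) = 1/(-29*(4 + (-11 - 5*(-5/2) - 11*(-5/2))²)²) = 1/(-29*(4 + (-11 + 25/2 + 55/2)²)²) = 1/(-29*(4 + 29²)²) = 1/(-29*(4 + 841)²) = 1/(-29*845²) = 1/(-29*714025) = 1/(-20706725) = -1/20706725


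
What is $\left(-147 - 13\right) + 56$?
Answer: $-104$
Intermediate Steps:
$\left(-147 - 13\right) + 56 = -160 + 56 = -104$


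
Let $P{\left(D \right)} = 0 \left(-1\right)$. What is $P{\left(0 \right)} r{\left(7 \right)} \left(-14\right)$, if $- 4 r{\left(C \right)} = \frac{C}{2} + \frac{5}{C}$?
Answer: $0$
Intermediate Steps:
$P{\left(D \right)} = 0$
$r{\left(C \right)} = - \frac{5}{4 C} - \frac{C}{8}$ ($r{\left(C \right)} = - \frac{\frac{C}{2} + \frac{5}{C}}{4} = - \frac{5}{4 C} - \frac{C}{8}$)
$P{\left(0 \right)} r{\left(7 \right)} \left(-14\right) = 0 \frac{-10 - 7^{2}}{8 \cdot 7} \left(-14\right) = 0 \cdot \frac{1}{8} \cdot \frac{1}{7} \left(-10 - 49\right) \left(-14\right) = 0 \cdot \frac{1}{8} \cdot \frac{1}{7} \left(-59\right) \left(-14\right) = 0 \left(- \frac{59}{56}\right) \left(-14\right) = 0 \left(-14\right) = 0$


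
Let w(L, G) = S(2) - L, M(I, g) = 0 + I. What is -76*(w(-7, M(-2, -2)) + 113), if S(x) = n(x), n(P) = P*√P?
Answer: -9120 - 152*√2 ≈ -9335.0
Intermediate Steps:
M(I, g) = I
n(P) = P^(3/2)
S(x) = x^(3/2)
w(L, G) = -L + 2*√2 (w(L, G) = 2^(3/2) - L = 2*√2 - L = -L + 2*√2)
-76*(w(-7, M(-2, -2)) + 113) = -76*((-1*(-7) + 2*√2) + 113) = -76*((7 + 2*√2) + 113) = -76*(120 + 2*√2) = -9120 - 152*√2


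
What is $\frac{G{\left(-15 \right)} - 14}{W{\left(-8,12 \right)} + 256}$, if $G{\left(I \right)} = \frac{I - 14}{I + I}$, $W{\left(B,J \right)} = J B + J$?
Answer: $- \frac{391}{5160} \approx -0.075775$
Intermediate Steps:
$W{\left(B,J \right)} = J + B J$ ($W{\left(B,J \right)} = B J + J = J + B J$)
$G{\left(I \right)} = \frac{-14 + I}{2 I}$
$\frac{G{\left(-15 \right)} - 14}{W{\left(-8,12 \right)} + 256} = \frac{\frac{-14 - 15}{2 \left(-15\right)} - 14}{12 \left(1 - 8\right) + 256} = \frac{\frac{1}{2} \left(- \frac{1}{15}\right) \left(-29\right) - 14}{12 \left(-7\right) + 256} = \frac{\frac{29}{30} - 14}{-84 + 256} = - \frac{391}{30 \cdot 172} = \left(- \frac{391}{30}\right) \frac{1}{172} = - \frac{391}{5160}$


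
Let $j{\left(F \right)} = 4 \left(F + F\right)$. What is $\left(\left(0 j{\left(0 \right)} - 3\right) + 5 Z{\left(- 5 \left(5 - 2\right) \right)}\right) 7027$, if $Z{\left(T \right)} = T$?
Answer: $-548106$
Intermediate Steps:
$j{\left(F \right)} = 8 F$ ($j{\left(F \right)} = 4 \cdot 2 F = 8 F$)
$\left(\left(0 j{\left(0 \right)} - 3\right) + 5 Z{\left(- 5 \left(5 - 2\right) \right)}\right) 7027 = \left(\left(0 \cdot 8 \cdot 0 - 3\right) + 5 \left(- 5 \left(5 - 2\right)\right)\right) 7027 = \left(\left(0 \cdot 0 - 3\right) + 5 \left(\left(-5\right) 3\right)\right) 7027 = \left(\left(0 - 3\right) + 5 \left(-15\right)\right) 7027 = \left(-3 - 75\right) 7027 = \left(-78\right) 7027 = -548106$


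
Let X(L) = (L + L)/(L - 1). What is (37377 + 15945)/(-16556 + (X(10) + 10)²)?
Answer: -2159541/664468 ≈ -3.2500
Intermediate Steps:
X(L) = 2*L/(-1 + L) (X(L) = (2*L)/(-1 + L) = 2*L/(-1 + L))
(37377 + 15945)/(-16556 + (X(10) + 10)²) = (37377 + 15945)/(-16556 + (2*10/(-1 + 10) + 10)²) = 53322/(-16556 + (2*10/9 + 10)²) = 53322/(-16556 + (2*10*(⅑) + 10)²) = 53322/(-16556 + (20/9 + 10)²) = 53322/(-16556 + (110/9)²) = 53322/(-16556 + 12100/81) = 53322/(-1328936/81) = 53322*(-81/1328936) = -2159541/664468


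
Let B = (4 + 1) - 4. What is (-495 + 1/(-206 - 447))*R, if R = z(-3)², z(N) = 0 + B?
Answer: -323236/653 ≈ -495.00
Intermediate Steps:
B = 1 (B = 5 - 4 = 1)
z(N) = 1 (z(N) = 0 + 1 = 1)
R = 1 (R = 1² = 1)
(-495 + 1/(-206 - 447))*R = (-495 + 1/(-206 - 447))*1 = (-495 + 1/(-653))*1 = (-495 - 1/653)*1 = -323236/653*1 = -323236/653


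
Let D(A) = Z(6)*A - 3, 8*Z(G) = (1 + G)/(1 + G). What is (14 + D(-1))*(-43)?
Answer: -3741/8 ≈ -467.63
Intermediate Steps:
Z(G) = 1/8 (Z(G) = ((1 + G)/(1 + G))/8 = (1/8)*1 = 1/8)
D(A) = -3 + A/8 (D(A) = A/8 - 3 = -3 + A/8)
(14 + D(-1))*(-43) = (14 + (-3 + (1/8)*(-1)))*(-43) = (14 + (-3 - 1/8))*(-43) = (14 - 25/8)*(-43) = (87/8)*(-43) = -3741/8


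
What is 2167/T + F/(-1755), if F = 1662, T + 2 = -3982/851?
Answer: -1081957381/3325140 ≈ -325.39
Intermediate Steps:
T = -5684/851 (T = -2 - 3982/851 = -5684/851 ≈ -6.6792)
2167/T + F/(-1755) = 2167/(-5684/851) + 1662/(-1755) = 2167*(-851/5684) + 1662*(-1/1755) = -1844117/5684 - 554/585 = -1081957381/3325140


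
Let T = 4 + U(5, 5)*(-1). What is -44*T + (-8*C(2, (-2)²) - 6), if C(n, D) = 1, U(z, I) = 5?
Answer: 30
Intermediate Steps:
T = -1 (T = 4 + 5*(-1) = 4 - 5 = -1)
-44*T + (-8*C(2, (-2)²) - 6) = -44*(-1) + (-8*1 - 6) = 44 + (-8 - 6) = 44 - 14 = 30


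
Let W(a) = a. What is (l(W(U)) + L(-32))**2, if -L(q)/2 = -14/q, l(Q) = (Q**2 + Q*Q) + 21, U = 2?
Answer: 50625/64 ≈ 791.02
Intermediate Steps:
l(Q) = 21 + 2*Q**2 (l(Q) = (Q**2 + Q**2) + 21 = 2*Q**2 + 21 = 21 + 2*Q**2)
L(q) = 28/q (L(q) = -(-28)/q = 28/q)
(l(W(U)) + L(-32))**2 = ((21 + 2*2**2) + 28/(-32))**2 = ((21 + 2*4) + 28*(-1/32))**2 = ((21 + 8) - 7/8)**2 = (29 - 7/8)**2 = (225/8)**2 = 50625/64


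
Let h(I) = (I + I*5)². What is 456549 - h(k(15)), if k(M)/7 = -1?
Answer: 454785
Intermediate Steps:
k(M) = -7 (k(M) = 7*(-1) = -7)
h(I) = 36*I² (h(I) = (I + 5*I)² = (6*I)² = 36*I²)
456549 - h(k(15)) = 456549 - 36*(-7)² = 456549 - 36*49 = 456549 - 1*1764 = 456549 - 1764 = 454785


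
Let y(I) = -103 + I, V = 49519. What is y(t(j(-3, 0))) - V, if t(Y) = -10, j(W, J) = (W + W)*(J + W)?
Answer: -49632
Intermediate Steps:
j(W, J) = 2*W*(J + W) (j(W, J) = (2*W)*(J + W) = 2*W*(J + W))
y(t(j(-3, 0))) - V = (-103 - 10) - 1*49519 = -113 - 49519 = -49632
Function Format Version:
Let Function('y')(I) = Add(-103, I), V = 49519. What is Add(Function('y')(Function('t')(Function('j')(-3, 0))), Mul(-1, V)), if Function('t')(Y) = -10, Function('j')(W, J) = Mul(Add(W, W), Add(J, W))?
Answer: -49632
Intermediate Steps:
Function('j')(W, J) = Mul(2, W, Add(J, W)) (Function('j')(W, J) = Mul(Mul(2, W), Add(J, W)) = Mul(2, W, Add(J, W)))
Add(Function('y')(Function('t')(Function('j')(-3, 0))), Mul(-1, V)) = Add(Add(-103, -10), Mul(-1, 49519)) = Add(-113, -49519) = -49632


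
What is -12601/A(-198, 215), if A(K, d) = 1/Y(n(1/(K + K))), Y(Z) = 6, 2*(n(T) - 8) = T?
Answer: -75606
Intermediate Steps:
n(T) = 8 + T/2
A(K, d) = ⅙ (A(K, d) = 1/6 = ⅙)
-12601/A(-198, 215) = -12601/⅙ = -12601*6 = -75606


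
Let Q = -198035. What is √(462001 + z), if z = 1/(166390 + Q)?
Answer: 2*√115662646231095/31645 ≈ 679.71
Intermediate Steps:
z = -1/31645 (z = 1/(166390 - 198035) = 1/(-31645) = -1/31645 ≈ -3.1601e-5)
√(462001 + z) = √(462001 - 1/31645) = √(14620021644/31645) = 2*√115662646231095/31645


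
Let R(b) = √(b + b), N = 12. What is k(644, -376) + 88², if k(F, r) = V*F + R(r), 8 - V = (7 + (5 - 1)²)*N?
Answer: -164848 + 4*I*√47 ≈ -1.6485e+5 + 27.423*I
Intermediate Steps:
R(b) = √2*√b (R(b) = √(2*b) = √2*√b)
V = -268 (V = 8 - (7 + (5 - 1)²)*12 = 8 - (7 + 4²)*12 = 8 - (7 + 16)*12 = 8 - 23*12 = 8 - 1*276 = 8 - 276 = -268)
k(F, r) = -268*F + √2*√r
k(644, -376) + 88² = (-268*644 + √2*√(-376)) + 88² = (-172592 + √2*(2*I*√94)) + 7744 = (-172592 + 4*I*√47) + 7744 = -164848 + 4*I*√47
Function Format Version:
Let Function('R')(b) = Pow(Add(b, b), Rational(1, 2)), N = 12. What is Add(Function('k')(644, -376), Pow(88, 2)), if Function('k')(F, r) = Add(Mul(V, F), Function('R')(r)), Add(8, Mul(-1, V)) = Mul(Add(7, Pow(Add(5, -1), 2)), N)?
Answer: Add(-164848, Mul(4, I, Pow(47, Rational(1, 2)))) ≈ Add(-1.6485e+5, Mul(27.423, I))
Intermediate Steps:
Function('R')(b) = Mul(Pow(2, Rational(1, 2)), Pow(b, Rational(1, 2))) (Function('R')(b) = Pow(Mul(2, b), Rational(1, 2)) = Mul(Pow(2, Rational(1, 2)), Pow(b, Rational(1, 2))))
V = -268 (V = Add(8, Mul(-1, Mul(Add(7, Pow(Add(5, -1), 2)), 12))) = Add(8, Mul(-1, Mul(Add(7, Pow(4, 2)), 12))) = Add(8, Mul(-1, Mul(Add(7, 16), 12))) = Add(8, Mul(-1, Mul(23, 12))) = Add(8, Mul(-1, 276)) = Add(8, -276) = -268)
Function('k')(F, r) = Add(Mul(-268, F), Mul(Pow(2, Rational(1, 2)), Pow(r, Rational(1, 2))))
Add(Function('k')(644, -376), Pow(88, 2)) = Add(Add(Mul(-268, 644), Mul(Pow(2, Rational(1, 2)), Pow(-376, Rational(1, 2)))), Pow(88, 2)) = Add(Add(-172592, Mul(Pow(2, Rational(1, 2)), Mul(2, I, Pow(94, Rational(1, 2))))), 7744) = Add(Add(-172592, Mul(4, I, Pow(47, Rational(1, 2)))), 7744) = Add(-164848, Mul(4, I, Pow(47, Rational(1, 2))))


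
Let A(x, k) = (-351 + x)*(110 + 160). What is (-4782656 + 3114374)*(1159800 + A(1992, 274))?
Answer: -2674039169340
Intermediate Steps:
A(x, k) = -94770 + 270*x (A(x, k) = (-351 + x)*270 = -94770 + 270*x)
(-4782656 + 3114374)*(1159800 + A(1992, 274)) = (-4782656 + 3114374)*(1159800 + (-94770 + 270*1992)) = -1668282*(1159800 + (-94770 + 537840)) = -1668282*(1159800 + 443070) = -1668282*1602870 = -2674039169340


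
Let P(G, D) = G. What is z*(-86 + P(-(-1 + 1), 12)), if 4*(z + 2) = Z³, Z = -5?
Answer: 5719/2 ≈ 2859.5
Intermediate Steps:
z = -133/4 (z = -2 + (¼)*(-5)³ = -2 + (¼)*(-125) = -2 - 125/4 = -133/4 ≈ -33.250)
z*(-86 + P(-(-1 + 1), 12)) = -133*(-86 - (-1 + 1))/4 = -133*(-86 - 1*0)/4 = -133*(-86 + 0)/4 = -133/4*(-86) = 5719/2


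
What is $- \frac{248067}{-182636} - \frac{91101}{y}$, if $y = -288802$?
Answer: $\frac{44140283985}{26372821036} \approx 1.6737$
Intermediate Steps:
$- \frac{248067}{-182636} - \frac{91101}{y} = - \frac{248067}{-182636} - \frac{91101}{-288802} = \left(-248067\right) \left(- \frac{1}{182636}\right) - - \frac{91101}{288802} = \frac{248067}{182636} + \frac{91101}{288802} = \frac{44140283985}{26372821036}$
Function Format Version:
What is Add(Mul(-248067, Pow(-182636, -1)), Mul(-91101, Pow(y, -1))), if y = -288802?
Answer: Rational(44140283985, 26372821036) ≈ 1.6737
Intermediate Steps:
Add(Mul(-248067, Pow(-182636, -1)), Mul(-91101, Pow(y, -1))) = Add(Mul(-248067, Pow(-182636, -1)), Mul(-91101, Pow(-288802, -1))) = Add(Mul(-248067, Rational(-1, 182636)), Mul(-91101, Rational(-1, 288802))) = Add(Rational(248067, 182636), Rational(91101, 288802)) = Rational(44140283985, 26372821036)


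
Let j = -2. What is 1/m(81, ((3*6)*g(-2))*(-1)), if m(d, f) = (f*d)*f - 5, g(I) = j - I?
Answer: -⅕ ≈ -0.20000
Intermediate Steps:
g(I) = -2 - I
m(d, f) = -5 + d*f² (m(d, f) = (d*f)*f - 5 = d*f² - 5 = -5 + d*f²)
1/m(81, ((3*6)*g(-2))*(-1)) = 1/(-5 + 81*(((3*6)*(-2 - 1*(-2)))*(-1))²) = 1/(-5 + 81*((18*(-2 + 2))*(-1))²) = 1/(-5 + 81*((18*0)*(-1))²) = 1/(-5 + 81*(0*(-1))²) = 1/(-5 + 81*0²) = 1/(-5 + 81*0) = 1/(-5 + 0) = 1/(-5) = -⅕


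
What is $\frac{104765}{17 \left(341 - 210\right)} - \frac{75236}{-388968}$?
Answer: $\frac{10229445773}{216557934} \approx 47.237$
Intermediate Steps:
$\frac{104765}{17 \left(341 - 210\right)} - \frac{75236}{-388968} = \frac{104765}{17 \cdot 131} - - \frac{18809}{97242} = \frac{104765}{2227} + \frac{18809}{97242} = \frac{10229445773}{216557934}$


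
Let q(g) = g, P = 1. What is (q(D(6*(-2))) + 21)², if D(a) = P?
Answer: 484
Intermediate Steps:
D(a) = 1
(q(D(6*(-2))) + 21)² = (1 + 21)² = 22² = 484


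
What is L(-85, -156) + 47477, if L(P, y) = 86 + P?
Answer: 47478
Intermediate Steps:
L(-85, -156) + 47477 = (86 - 85) + 47477 = 1 + 47477 = 47478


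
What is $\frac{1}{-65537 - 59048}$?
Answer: $- \frac{1}{124585} \approx -8.0266 \cdot 10^{-6}$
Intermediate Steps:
$\frac{1}{-65537 - 59048} = \frac{1}{-124585} = - \frac{1}{124585}$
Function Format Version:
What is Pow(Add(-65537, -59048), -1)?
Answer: Rational(-1, 124585) ≈ -8.0266e-6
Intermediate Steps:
Pow(Add(-65537, -59048), -1) = Pow(-124585, -1) = Rational(-1, 124585)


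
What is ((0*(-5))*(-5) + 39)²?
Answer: 1521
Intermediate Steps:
((0*(-5))*(-5) + 39)² = (0*(-5) + 39)² = (0 + 39)² = 39² = 1521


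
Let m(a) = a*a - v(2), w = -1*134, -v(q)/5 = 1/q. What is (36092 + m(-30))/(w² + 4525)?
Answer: 73989/44962 ≈ 1.6456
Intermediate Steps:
v(q) = -5/q
w = -134
m(a) = 5/2 + a² (m(a) = a*a - (-5)/2 = a² - (-5)/2 = a² - 1*(-5/2) = a² + 5/2 = 5/2 + a²)
(36092 + m(-30))/(w² + 4525) = (36092 + (5/2 + (-30)²))/((-134)² + 4525) = (36092 + (5/2 + 900))/(17956 + 4525) = (36092 + 1805/2)/22481 = (73989/2)*(1/22481) = 73989/44962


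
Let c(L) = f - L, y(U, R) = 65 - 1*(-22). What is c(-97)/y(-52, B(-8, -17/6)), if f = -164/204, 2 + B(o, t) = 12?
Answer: 4906/4437 ≈ 1.1057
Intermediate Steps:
B(o, t) = 10 (B(o, t) = -2 + 12 = 10)
f = -41/51 (f = -164*1/204 = -41/51 ≈ -0.80392)
y(U, R) = 87 (y(U, R) = 65 + 22 = 87)
c(L) = -41/51 - L
c(-97)/y(-52, B(-8, -17/6)) = (-41/51 - 1*(-97))/87 = (-41/51 + 97)*(1/87) = (4906/51)*(1/87) = 4906/4437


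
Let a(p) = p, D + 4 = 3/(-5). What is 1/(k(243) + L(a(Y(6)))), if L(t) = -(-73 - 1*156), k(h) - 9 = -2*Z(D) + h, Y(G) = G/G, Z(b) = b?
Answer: 5/2451 ≈ 0.0020400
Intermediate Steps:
D = -23/5 (D = -4 + 3/(-5) = -4 + 3*(-⅕) = -4 - ⅗ = -23/5 ≈ -4.6000)
Y(G) = 1
k(h) = 91/5 + h (k(h) = 9 + (-2*(-23/5) + h) = 9 + (46/5 + h) = 91/5 + h)
L(t) = 229 (L(t) = -(-73 - 156) = -1*(-229) = 229)
1/(k(243) + L(a(Y(6)))) = 1/((91/5 + 243) + 229) = 1/(1306/5 + 229) = 1/(2451/5) = 5/2451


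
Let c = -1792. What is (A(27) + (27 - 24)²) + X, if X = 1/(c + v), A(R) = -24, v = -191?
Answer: -29746/1983 ≈ -15.001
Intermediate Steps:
X = -1/1983 (X = 1/(-1792 - 191) = 1/(-1983) = -1/1983 ≈ -0.00050429)
(A(27) + (27 - 24)²) + X = (-24 + (27 - 24)²) - 1/1983 = (-24 + 3²) - 1/1983 = (-24 + 9) - 1/1983 = -15 - 1/1983 = -29746/1983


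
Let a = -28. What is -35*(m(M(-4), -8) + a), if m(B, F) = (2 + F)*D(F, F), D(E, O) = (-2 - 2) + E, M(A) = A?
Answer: -1540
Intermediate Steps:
D(E, O) = -4 + E
m(B, F) = (-4 + F)*(2 + F) (m(B, F) = (2 + F)*(-4 + F) = (-4 + F)*(2 + F))
-35*(m(M(-4), -8) + a) = -35*((-4 - 8)*(2 - 8) - 28) = -35*(-12*(-6) - 28) = -35*(72 - 28) = -35*44 = -1540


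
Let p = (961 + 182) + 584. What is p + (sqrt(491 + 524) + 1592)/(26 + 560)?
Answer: 506807/293 + sqrt(1015)/586 ≈ 1729.8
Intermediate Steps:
p = 1727 (p = 1143 + 584 = 1727)
p + (sqrt(491 + 524) + 1592)/(26 + 560) = 1727 + (sqrt(491 + 524) + 1592)/(26 + 560) = 1727 + (sqrt(1015) + 1592)/586 = 1727 + (1592 + sqrt(1015))*(1/586) = 1727 + (796/293 + sqrt(1015)/586) = 506807/293 + sqrt(1015)/586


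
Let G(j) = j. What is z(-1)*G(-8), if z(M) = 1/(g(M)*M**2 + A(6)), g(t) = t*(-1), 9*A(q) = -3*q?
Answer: 8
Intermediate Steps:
A(q) = -q/3 (A(q) = (-3*q)/9 = -q/3)
g(t) = -t
z(M) = 1/(-2 - M**3) (z(M) = 1/((-M)*M**2 - 1/3*6) = 1/(-M**3 - 2) = 1/(-2 - M**3))
z(-1)*G(-8) = -8/(-2 - 1*(-1)**3) = -8/(-2 - 1*(-1)) = -8/(-2 + 1) = -8/(-1) = -1*(-8) = 8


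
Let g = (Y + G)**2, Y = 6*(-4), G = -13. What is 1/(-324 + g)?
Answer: 1/1045 ≈ 0.00095694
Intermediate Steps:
Y = -24
g = 1369 (g = (-24 - 13)**2 = (-37)**2 = 1369)
1/(-324 + g) = 1/(-324 + 1369) = 1/1045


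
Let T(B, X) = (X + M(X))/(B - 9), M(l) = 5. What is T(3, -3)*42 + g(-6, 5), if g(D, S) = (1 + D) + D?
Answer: -25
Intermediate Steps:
g(D, S) = 1 + 2*D
T(B, X) = (5 + X)/(-9 + B) (T(B, X) = (X + 5)/(B - 9) = (5 + X)/(-9 + B))
T(3, -3)*42 + g(-6, 5) = ((5 - 3)/(-9 + 3))*42 + (1 + 2*(-6)) = (2/(-6))*42 + (1 - 12) = -⅙*2*42 - 11 = -⅓*42 - 11 = -14 - 11 = -25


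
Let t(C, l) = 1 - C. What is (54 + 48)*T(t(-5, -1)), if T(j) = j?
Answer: 612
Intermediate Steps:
(54 + 48)*T(t(-5, -1)) = (54 + 48)*(1 - 1*(-5)) = 102*(1 + 5) = 102*6 = 612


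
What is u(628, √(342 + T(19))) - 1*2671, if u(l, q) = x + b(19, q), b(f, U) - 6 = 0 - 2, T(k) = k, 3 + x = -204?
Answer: -2874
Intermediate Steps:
x = -207 (x = -3 - 204 = -207)
b(f, U) = 4 (b(f, U) = 6 + (0 - 2) = 6 - 2 = 4)
u(l, q) = -203 (u(l, q) = -207 + 4 = -203)
u(628, √(342 + T(19))) - 1*2671 = -203 - 1*2671 = -203 - 2671 = -2874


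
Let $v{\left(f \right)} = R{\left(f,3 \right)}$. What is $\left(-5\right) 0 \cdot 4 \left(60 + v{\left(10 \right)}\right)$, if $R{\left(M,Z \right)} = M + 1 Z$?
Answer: $0$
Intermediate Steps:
$R{\left(M,Z \right)} = M + Z$
$v{\left(f \right)} = 3 + f$ ($v{\left(f \right)} = f + 3 = 3 + f$)
$\left(-5\right) 0 \cdot 4 \left(60 + v{\left(10 \right)}\right) = \left(-5\right) 0 \cdot 4 \left(60 + \left(3 + 10\right)\right) = 0 \cdot 4 \left(60 + 13\right) = 0 \cdot 73 = 0$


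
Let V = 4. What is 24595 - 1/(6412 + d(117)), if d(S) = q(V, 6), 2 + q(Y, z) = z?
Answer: 157801519/6416 ≈ 24595.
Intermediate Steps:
q(Y, z) = -2 + z
d(S) = 4 (d(S) = -2 + 6 = 4)
24595 - 1/(6412 + d(117)) = 24595 - 1/(6412 + 4) = 24595 - 1/6416 = 157801519/6416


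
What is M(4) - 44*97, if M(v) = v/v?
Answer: -4267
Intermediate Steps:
M(v) = 1
M(4) - 44*97 = 1 - 44*97 = 1 - 4268 = -4267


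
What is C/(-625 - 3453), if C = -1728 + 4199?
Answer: -2471/4078 ≈ -0.60593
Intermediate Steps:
C = 2471
C/(-625 - 3453) = 2471/(-625 - 3453) = 2471/(-4078) = 2471*(-1/4078) = -2471/4078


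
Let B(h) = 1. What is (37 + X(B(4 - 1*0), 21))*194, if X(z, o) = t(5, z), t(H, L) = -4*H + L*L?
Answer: 3492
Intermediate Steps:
t(H, L) = L² - 4*H (t(H, L) = -4*H + L² = L² - 4*H)
X(z, o) = -20 + z² (X(z, o) = z² - 4*5 = z² - 20 = -20 + z²)
(37 + X(B(4 - 1*0), 21))*194 = (37 + (-20 + 1²))*194 = (37 + (-20 + 1))*194 = (37 - 19)*194 = 18*194 = 3492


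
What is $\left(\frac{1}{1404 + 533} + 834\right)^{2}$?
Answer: $\frac{2609707780681}{3751969} \approx 6.9556 \cdot 10^{5}$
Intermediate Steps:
$\left(\frac{1}{1404 + 533} + 834\right)^{2} = \left(\frac{1}{1937} + 834\right)^{2} = \left(\frac{1615459}{1937}\right)^{2} = \frac{2609707780681}{3751969}$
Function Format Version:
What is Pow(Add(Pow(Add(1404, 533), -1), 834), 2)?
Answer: Rational(2609707780681, 3751969) ≈ 6.9556e+5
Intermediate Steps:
Pow(Add(Pow(Add(1404, 533), -1), 834), 2) = Pow(Add(Pow(1937, -1), 834), 2) = Pow(Add(Rational(1, 1937), 834), 2) = Pow(Rational(1615459, 1937), 2) = Rational(2609707780681, 3751969)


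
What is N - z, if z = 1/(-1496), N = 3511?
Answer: 5252457/1496 ≈ 3511.0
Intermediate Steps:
z = -1/1496 ≈ -0.00066845
N - z = 3511 - 1*(-1/1496) = 3511 + 1/1496 = 5252457/1496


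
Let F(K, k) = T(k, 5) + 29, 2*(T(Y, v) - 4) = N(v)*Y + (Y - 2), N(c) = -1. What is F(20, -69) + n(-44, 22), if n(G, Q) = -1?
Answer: 31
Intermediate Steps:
T(Y, v) = 3 (T(Y, v) = 4 + (-Y + (Y - 2))/2 = 4 + (-Y + (-2 + Y))/2 = 4 + (½)*(-2) = 4 - 1 = 3)
F(K, k) = 32 (F(K, k) = 3 + 29 = 32)
F(20, -69) + n(-44, 22) = 32 - 1 = 31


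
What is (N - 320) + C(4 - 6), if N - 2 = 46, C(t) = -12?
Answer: -284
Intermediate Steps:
N = 48 (N = 2 + 46 = 48)
(N - 320) + C(4 - 6) = (48 - 320) - 12 = -272 - 12 = -284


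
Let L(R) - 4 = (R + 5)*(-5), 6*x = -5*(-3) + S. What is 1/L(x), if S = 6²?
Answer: -2/127 ≈ -0.015748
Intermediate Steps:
S = 36
x = 17/2 (x = (-5*(-3) + 36)/6 = (15 + 36)/6 = (⅙)*51 = 17/2 ≈ 8.5000)
L(R) = -21 - 5*R (L(R) = 4 + (R + 5)*(-5) = 4 + (5 + R)*(-5) = 4 + (-25 - 5*R) = -21 - 5*R)
1/L(x) = 1/(-21 - 5*17/2) = 1/(-21 - 85/2) = 1/(-127/2) = -2/127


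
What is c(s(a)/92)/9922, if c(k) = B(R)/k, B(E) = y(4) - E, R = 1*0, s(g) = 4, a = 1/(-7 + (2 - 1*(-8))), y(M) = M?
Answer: 46/4961 ≈ 0.0092723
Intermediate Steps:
a = 1/3 (a = 1/(-7 + (2 + 8)) = 1/(-7 + 10) = 1/3 ≈ 0.33333)
R = 0
B(E) = 4 - E
c(k) = 4/k (c(k) = (4 - 1*0)/k = (4 + 0)/k = 4/k)
c(s(a)/92)/9922 = (4/((4/92)))/9922 = (4/((4*(1/92))))*(1/9922) = (4/(1/23))*(1/9922) = (4*23)*(1/9922) = 92*(1/9922) = 46/4961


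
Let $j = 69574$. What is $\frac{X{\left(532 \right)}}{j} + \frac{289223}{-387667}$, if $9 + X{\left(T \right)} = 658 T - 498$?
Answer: $\frac{115386211181}{26971543858} \approx 4.2781$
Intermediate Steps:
$X{\left(T \right)} = -507 + 658 T$ ($X{\left(T \right)} = -9 + \left(658 T - 498\right) = -9 + \left(-498 + 658 T\right) = -507 + 658 T$)
$\frac{X{\left(532 \right)}}{j} + \frac{289223}{-387667} = \frac{-507 + 658 \cdot 532}{69574} + \frac{289223}{-387667} = \left(-507 + 350056\right) \frac{1}{69574} + 289223 \left(- \frac{1}{387667}\right) = 349549 \cdot \frac{1}{69574} - \frac{289223}{387667} = \frac{349549}{69574} - \frac{289223}{387667} = \frac{115386211181}{26971543858}$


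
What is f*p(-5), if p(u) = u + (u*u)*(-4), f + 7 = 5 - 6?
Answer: 840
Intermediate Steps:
f = -8 (f = -7 + (5 - 6) = -7 - 1 = -8)
p(u) = u - 4*u**2 (p(u) = u + u**2*(-4) = u - 4*u**2)
f*p(-5) = -(-40)*(1 - 4*(-5)) = -(-40)*(1 + 20) = -(-40)*21 = -8*(-105) = 840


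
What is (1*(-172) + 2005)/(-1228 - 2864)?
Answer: -611/1364 ≈ -0.44795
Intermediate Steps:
(1*(-172) + 2005)/(-1228 - 2864) = (-172 + 2005)/(-4092) = 1833*(-1/4092) = -611/1364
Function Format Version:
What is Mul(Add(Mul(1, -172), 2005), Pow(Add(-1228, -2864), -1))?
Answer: Rational(-611, 1364) ≈ -0.44795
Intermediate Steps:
Mul(Add(Mul(1, -172), 2005), Pow(Add(-1228, -2864), -1)) = Mul(Add(-172, 2005), Pow(-4092, -1)) = Mul(1833, Rational(-1, 4092)) = Rational(-611, 1364)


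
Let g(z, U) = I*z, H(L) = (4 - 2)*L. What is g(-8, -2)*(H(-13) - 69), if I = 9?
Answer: 6840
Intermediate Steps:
H(L) = 2*L
g(z, U) = 9*z
g(-8, -2)*(H(-13) - 69) = (9*(-8))*(2*(-13) - 69) = -72*(-26 - 69) = -72*(-95) = 6840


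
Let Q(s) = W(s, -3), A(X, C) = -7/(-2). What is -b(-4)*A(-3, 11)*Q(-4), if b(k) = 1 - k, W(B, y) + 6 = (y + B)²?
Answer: -1505/2 ≈ -752.50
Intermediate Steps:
W(B, y) = -6 + (B + y)² (W(B, y) = -6 + (y + B)² = -6 + (B + y)²)
A(X, C) = 7/2 (A(X, C) = -7*(-½) = 7/2)
Q(s) = -6 + (-3 + s)² (Q(s) = -6 + (s - 3)² = -6 + (-3 + s)²)
-b(-4)*A(-3, 11)*Q(-4) = -(1 - 1*(-4))*(7/2)*(-6 + (-3 - 4)²) = -(1 + 4)*(7/2)*(-6 + (-7)²) = -5*(7/2)*(-6 + 49) = -35*43/2 = -1*1505/2 = -1505/2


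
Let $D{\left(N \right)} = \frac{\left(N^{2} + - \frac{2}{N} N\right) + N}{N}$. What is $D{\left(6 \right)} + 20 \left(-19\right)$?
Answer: $- \frac{1120}{3} \approx -373.33$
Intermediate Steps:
$D{\left(N \right)} = \frac{-2 + N + N^{2}}{N}$ ($D{\left(N \right)} = \frac{\left(N^{2} - 2\right) + N}{N} = \frac{\left(-2 + N^{2}\right) + N}{N} = \frac{-2 + N + N^{2}}{N}$)
$D{\left(6 \right)} + 20 \left(-19\right) = \left(1 + 6 - \frac{2}{6}\right) + 20 \left(-19\right) = \left(1 + 6 - \frac{1}{3}\right) - 380 = \frac{20}{3} - 380 = - \frac{1120}{3}$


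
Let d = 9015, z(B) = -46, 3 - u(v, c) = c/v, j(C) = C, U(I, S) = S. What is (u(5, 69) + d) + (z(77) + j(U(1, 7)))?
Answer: 44826/5 ≈ 8965.2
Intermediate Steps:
u(v, c) = 3 - c/v
(u(5, 69) + d) + (z(77) + j(U(1, 7))) = ((3 - 1*69/5) + 9015) + (-46 + 7) = ((3 - 1*69*1/5) + 9015) - 39 = ((3 - 69/5) + 9015) - 39 = (-54/5 + 9015) - 39 = 45021/5 - 39 = 44826/5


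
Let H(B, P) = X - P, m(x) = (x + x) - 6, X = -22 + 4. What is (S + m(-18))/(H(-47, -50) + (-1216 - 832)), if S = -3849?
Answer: 1297/672 ≈ 1.9301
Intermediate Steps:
X = -18
m(x) = -6 + 2*x (m(x) = 2*x - 6 = -6 + 2*x)
H(B, P) = -18 - P
(S + m(-18))/(H(-47, -50) + (-1216 - 832)) = (-3849 + (-6 + 2*(-18)))/((-18 - 1*(-50)) + (-1216 - 832)) = (-3849 + (-6 - 36))/((-18 + 50) - 2048) = (-3849 - 42)/(32 - 2048) = -3891/(-2016) = -3891*(-1/2016) = 1297/672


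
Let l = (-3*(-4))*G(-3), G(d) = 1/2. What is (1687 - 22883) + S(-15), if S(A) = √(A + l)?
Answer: -21196 + 3*I ≈ -21196.0 + 3.0*I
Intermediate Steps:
G(d) = ½
l = 6 (l = -3*(-4)*(½) = 12*(½) = 6)
S(A) = √(6 + A) (S(A) = √(A + 6) = √(6 + A))
(1687 - 22883) + S(-15) = (1687 - 22883) + √(6 - 15) = -21196 + √(-9) = -21196 + 3*I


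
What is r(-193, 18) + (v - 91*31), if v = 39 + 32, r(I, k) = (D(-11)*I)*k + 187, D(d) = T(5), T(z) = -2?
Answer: 4385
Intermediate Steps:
D(d) = -2
r(I, k) = 187 - 2*I*k (r(I, k) = (-2*I)*k + 187 = -2*I*k + 187 = 187 - 2*I*k)
v = 71
r(-193, 18) + (v - 91*31) = (187 - 2*(-193)*18) + (71 - 91*31) = (187 + 6948) + (71 - 2821) = 7135 - 2750 = 4385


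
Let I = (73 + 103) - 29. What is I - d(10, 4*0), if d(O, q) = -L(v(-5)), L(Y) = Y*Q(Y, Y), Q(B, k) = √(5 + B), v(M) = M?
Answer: 147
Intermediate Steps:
I = 147 (I = 176 - 29 = 147)
L(Y) = Y*√(5 + Y)
d(O, q) = 0 (d(O, q) = -(-5)*√(5 - 5) = -(-5)*√0 = -(-5)*0 = -1*0 = 0)
I - d(10, 4*0) = 147 - 1*0 = 147 + 0 = 147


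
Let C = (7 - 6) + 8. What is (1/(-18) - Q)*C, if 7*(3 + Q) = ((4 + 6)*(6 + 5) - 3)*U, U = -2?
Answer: 4223/14 ≈ 301.64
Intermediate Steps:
C = 9 (C = 1 + 8 = 9)
Q = -235/7 (Q = -3 + (((4 + 6)*(6 + 5) - 3)*(-2))/7 = -3 + ((10*11 - 3)*(-2))/7 = -3 + ((110 - 3)*(-2))/7 = -3 + (107*(-2))/7 = -3 + (⅐)*(-214) = -3 - 214/7 = -235/7 ≈ -33.571)
(1/(-18) - Q)*C = (1/(-18) - 1*(-235/7))*9 = (-1/18 + 235/7)*9 = (4223/126)*9 = 4223/14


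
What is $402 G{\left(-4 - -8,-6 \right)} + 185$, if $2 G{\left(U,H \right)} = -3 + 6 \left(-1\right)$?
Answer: $-1624$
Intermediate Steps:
$G{\left(U,H \right)} = - \frac{9}{2}$ ($G{\left(U,H \right)} = \frac{-3 + 6 \left(-1\right)}{2} = \frac{-3 - 6}{2} = \frac{1}{2} \left(-9\right) = - \frac{9}{2}$)
$402 G{\left(-4 - -8,-6 \right)} + 185 = 402 \left(- \frac{9}{2}\right) + 185 = -1809 + 185 = -1624$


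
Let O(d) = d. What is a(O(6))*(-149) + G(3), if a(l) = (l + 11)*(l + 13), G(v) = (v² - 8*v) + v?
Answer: -48139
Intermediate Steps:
G(v) = v² - 7*v
a(l) = (11 + l)*(13 + l)
a(O(6))*(-149) + G(3) = (143 + 6² + 24*6)*(-149) + 3*(-7 + 3) = (143 + 36 + 144)*(-149) + 3*(-4) = 323*(-149) - 12 = -48127 - 12 = -48139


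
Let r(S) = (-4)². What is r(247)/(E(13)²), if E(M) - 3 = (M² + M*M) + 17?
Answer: 4/32041 ≈ 0.00012484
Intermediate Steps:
r(S) = 16
E(M) = 20 + 2*M² (E(M) = 3 + ((M² + M*M) + 17) = 3 + ((M² + M²) + 17) = 3 + (2*M² + 17) = 3 + (17 + 2*M²) = 20 + 2*M²)
r(247)/(E(13)²) = 16/((20 + 2*13²)²) = 16/((20 + 2*169)²) = 16/((20 + 338)²) = 16/(358²) = 16/128164 = 16*(1/128164) = 4/32041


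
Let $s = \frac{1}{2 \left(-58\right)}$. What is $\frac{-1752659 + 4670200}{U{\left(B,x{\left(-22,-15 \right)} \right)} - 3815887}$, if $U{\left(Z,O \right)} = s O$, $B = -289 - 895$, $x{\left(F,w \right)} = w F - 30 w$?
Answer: $- \frac{84608689}{110660918} \approx -0.76458$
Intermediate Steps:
$x{\left(F,w \right)} = - 30 w + F w$ ($x{\left(F,w \right)} = F w - 30 w = - 30 w + F w$)
$B = -1184$
$s = - \frac{1}{116}$ ($s = \frac{1}{-116} = - \frac{1}{116} \approx -0.0086207$)
$U{\left(Z,O \right)} = - \frac{O}{116}$
$\frac{-1752659 + 4670200}{U{\left(B,x{\left(-22,-15 \right)} \right)} - 3815887} = \frac{-1752659 + 4670200}{- \frac{\left(-15\right) \left(-30 - 22\right)}{116} - 3815887} = \frac{2917541}{- \frac{\left(-15\right) \left(-52\right)}{116} - 3815887} = \frac{2917541}{\left(- \frac{1}{116}\right) 780 - 3815887} = \frac{2917541}{- \frac{195}{29} - 3815887} = \frac{2917541}{- \frac{110660918}{29}} = 2917541 \left(- \frac{29}{110660918}\right) = - \frac{84608689}{110660918}$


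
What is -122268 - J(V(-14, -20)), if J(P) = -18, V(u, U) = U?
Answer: -122250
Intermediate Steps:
-122268 - J(V(-14, -20)) = -122268 - 1*(-18) = -122268 + 18 = -122250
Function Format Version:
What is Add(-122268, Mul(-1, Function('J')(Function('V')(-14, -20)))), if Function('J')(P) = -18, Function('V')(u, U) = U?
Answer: -122250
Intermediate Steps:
Add(-122268, Mul(-1, Function('J')(Function('V')(-14, -20)))) = Add(-122268, Mul(-1, -18)) = Add(-122268, 18) = -122250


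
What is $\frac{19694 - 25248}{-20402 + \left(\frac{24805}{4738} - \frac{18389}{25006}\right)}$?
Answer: $\frac{164507297278}{604165935327} \approx 0.27229$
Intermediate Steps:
$\frac{19694 - 25248}{-20402 + \left(\frac{24805}{4738} - \frac{18389}{25006}\right)} = - \frac{5554}{-20402 + \left(24805 \cdot \frac{1}{4738} - \frac{18389}{25006}\right)} = - \frac{5554}{-20402 + \left(\frac{24805}{4738} - \frac{18389}{25006}\right)} = - \frac{5554}{-20402 + \frac{133286687}{29619607}} = - \frac{5554}{- \frac{604165935327}{29619607}} = \left(-5554\right) \left(- \frac{29619607}{604165935327}\right) = \frac{164507297278}{604165935327}$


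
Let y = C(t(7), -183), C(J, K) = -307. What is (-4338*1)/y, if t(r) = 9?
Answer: 4338/307 ≈ 14.130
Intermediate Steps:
y = -307
(-4338*1)/y = -4338*1/(-307) = -4338*(-1/307) = 4338/307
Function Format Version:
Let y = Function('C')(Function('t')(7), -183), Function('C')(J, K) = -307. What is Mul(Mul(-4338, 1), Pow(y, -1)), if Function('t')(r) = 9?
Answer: Rational(4338, 307) ≈ 14.130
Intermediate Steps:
y = -307
Mul(Mul(-4338, 1), Pow(y, -1)) = Mul(Mul(-4338, 1), Pow(-307, -1)) = Mul(-4338, Rational(-1, 307)) = Rational(4338, 307)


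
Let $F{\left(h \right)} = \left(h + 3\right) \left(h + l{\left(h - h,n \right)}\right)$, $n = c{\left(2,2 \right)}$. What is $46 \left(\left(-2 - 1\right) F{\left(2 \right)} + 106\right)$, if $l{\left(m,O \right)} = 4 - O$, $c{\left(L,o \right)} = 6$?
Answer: $4876$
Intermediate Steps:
$n = 6$
$F{\left(h \right)} = \left(-2 + h\right) \left(3 + h\right)$ ($F{\left(h \right)} = \left(h + 3\right) \left(h + \left(4 - 6\right)\right) = \left(3 + h\right) \left(h + \left(4 - 6\right)\right) = \left(3 + h\right) \left(h - 2\right) = \left(3 + h\right) \left(-2 + h\right) = \left(-2 + h\right) \left(3 + h\right)$)
$46 \left(\left(-2 - 1\right) F{\left(2 \right)} + 106\right) = 46 \left(\left(-2 - 1\right) \left(-6 + 2 + 2^{2}\right) + 106\right) = 46 \left(- 3 \left(-6 + 2 + 4\right) + 106\right) = 46 \left(\left(-3\right) 0 + 106\right) = 46 \left(0 + 106\right) = 46 \cdot 106 = 4876$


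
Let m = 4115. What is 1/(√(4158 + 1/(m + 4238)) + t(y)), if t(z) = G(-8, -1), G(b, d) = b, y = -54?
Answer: 66824/34197183 + 5*√11604580663/34197183 ≈ 0.017705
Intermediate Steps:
t(z) = -8
1/(√(4158 + 1/(m + 4238)) + t(y)) = 1/(√(4158 + 1/(4115 + 4238)) - 8) = 1/(√(4158 + 1/8353) - 8) = 1/(√(34731775/8353) - 8) = 1/(5*√11604580663/8353 - 8) = 1/(-8 + 5*√11604580663/8353)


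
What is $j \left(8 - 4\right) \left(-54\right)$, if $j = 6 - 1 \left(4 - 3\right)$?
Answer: $-1080$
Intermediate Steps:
$j = 5$ ($j = 6 - 1 \cdot 1 = 6 - 1 = 5$)
$j \left(8 - 4\right) \left(-54\right) = 5 \left(8 - 4\right) \left(-54\right) = 5 \cdot 4 \left(-54\right) = 20 \left(-54\right) = -1080$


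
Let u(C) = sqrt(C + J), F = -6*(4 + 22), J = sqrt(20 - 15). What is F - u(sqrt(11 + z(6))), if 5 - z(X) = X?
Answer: -156 - sqrt(sqrt(5) + sqrt(10)) ≈ -158.32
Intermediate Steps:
J = sqrt(5) ≈ 2.2361
z(X) = 5 - X
F = -156 (F = -6*26 = -156)
u(C) = sqrt(C + sqrt(5))
F - u(sqrt(11 + z(6))) = -156 - sqrt(sqrt(11 + (5 - 1*6)) + sqrt(5)) = -156 - sqrt(sqrt(11 + (5 - 6)) + sqrt(5)) = -156 - sqrt(sqrt(11 - 1) + sqrt(5)) = -156 - sqrt(sqrt(10) + sqrt(5)) = -156 - sqrt(sqrt(5) + sqrt(10))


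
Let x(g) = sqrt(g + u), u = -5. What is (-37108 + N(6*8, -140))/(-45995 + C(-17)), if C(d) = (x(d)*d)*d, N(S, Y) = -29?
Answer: 1708116315/2117377487 + 10732593*I*sqrt(22)/2117377487 ≈ 0.80671 + 0.023775*I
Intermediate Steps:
x(g) = sqrt(-5 + g) (x(g) = sqrt(g - 5) = sqrt(-5 + g))
C(d) = d**2*sqrt(-5 + d) (C(d) = (sqrt(-5 + d)*d)*d = (d*sqrt(-5 + d))*d = d**2*sqrt(-5 + d))
(-37108 + N(6*8, -140))/(-45995 + C(-17)) = (-37108 - 29)/(-45995 + (-17)**2*sqrt(-5 - 17)) = -37137/(-45995 + 289*sqrt(-22)) = -37137/(-45995 + 289*(I*sqrt(22))) = -37137/(-45995 + 289*I*sqrt(22))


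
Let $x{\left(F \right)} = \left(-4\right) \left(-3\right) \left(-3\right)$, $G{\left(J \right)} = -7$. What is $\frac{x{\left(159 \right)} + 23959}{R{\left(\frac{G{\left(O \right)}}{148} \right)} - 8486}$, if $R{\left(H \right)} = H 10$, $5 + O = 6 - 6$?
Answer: $- \frac{1770302}{627999} \approx -2.819$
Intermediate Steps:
$O = -5$ ($O = -5 + \left(6 - 6\right) = -5 + 0 = -5$)
$x{\left(F \right)} = -36$ ($x{\left(F \right)} = 12 \left(-3\right) = -36$)
$R{\left(H \right)} = 10 H$
$\frac{x{\left(159 \right)} + 23959}{R{\left(\frac{G{\left(O \right)}}{148} \right)} - 8486} = \frac{-36 + 23959}{10 \left(- \frac{7}{148}\right) - 8486} = \frac{23923}{10 \left(\left(-7\right) \frac{1}{148}\right) - 8486} = \frac{23923}{10 \left(- \frac{7}{148}\right) - 8486} = \frac{23923}{- \frac{35}{74} - 8486} = \frac{23923}{- \frac{627999}{74}} = 23923 \left(- \frac{74}{627999}\right) = - \frac{1770302}{627999}$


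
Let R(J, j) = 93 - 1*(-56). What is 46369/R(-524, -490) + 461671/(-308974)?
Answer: 14258026427/46037126 ≈ 309.71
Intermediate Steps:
R(J, j) = 149 (R(J, j) = 93 + 56 = 149)
46369/R(-524, -490) + 461671/(-308974) = 46369/149 + 461671/(-308974) = 46369*(1/149) + 461671*(-1/308974) = 46369/149 - 461671/308974 = 14258026427/46037126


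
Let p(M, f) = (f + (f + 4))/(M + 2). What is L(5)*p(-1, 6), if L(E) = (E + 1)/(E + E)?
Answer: 48/5 ≈ 9.6000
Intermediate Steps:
p(M, f) = (4 + 2*f)/(2 + M) (p(M, f) = (f + (4 + f))/(2 + M) = (4 + 2*f)/(2 + M))
L(E) = (1 + E)/(2*E) (L(E) = (1 + E)/((2*E)) = (1 + E)*(1/(2*E)) = (1 + E)/(2*E))
L(5)*p(-1, 6) = ((1/2)*(1 + 5)/5)*(2*(2 + 6)/(2 - 1)) = ((1/2)*(1/5)*6)*(2*8/1) = 3*(2*1*8)/5 = (3/5)*16 = 48/5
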